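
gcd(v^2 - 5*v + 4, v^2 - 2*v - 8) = v - 4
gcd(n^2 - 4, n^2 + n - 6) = n - 2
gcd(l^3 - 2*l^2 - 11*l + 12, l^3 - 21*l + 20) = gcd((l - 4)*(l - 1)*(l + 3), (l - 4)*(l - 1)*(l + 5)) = l^2 - 5*l + 4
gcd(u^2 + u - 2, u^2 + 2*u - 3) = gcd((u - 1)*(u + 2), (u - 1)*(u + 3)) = u - 1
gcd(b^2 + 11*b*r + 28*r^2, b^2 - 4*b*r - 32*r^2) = b + 4*r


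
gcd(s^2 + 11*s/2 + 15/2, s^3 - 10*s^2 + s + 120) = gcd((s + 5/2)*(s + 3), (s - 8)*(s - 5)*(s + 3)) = s + 3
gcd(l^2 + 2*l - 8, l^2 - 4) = l - 2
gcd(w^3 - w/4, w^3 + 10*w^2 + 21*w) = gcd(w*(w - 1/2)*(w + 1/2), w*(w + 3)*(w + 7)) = w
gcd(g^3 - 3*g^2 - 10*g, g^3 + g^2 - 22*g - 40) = g^2 - 3*g - 10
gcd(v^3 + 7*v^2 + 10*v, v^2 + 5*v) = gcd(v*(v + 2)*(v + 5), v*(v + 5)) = v^2 + 5*v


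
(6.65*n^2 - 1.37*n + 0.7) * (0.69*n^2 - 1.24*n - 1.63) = 4.5885*n^4 - 9.1913*n^3 - 8.6577*n^2 + 1.3651*n - 1.141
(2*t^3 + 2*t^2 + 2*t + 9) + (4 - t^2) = 2*t^3 + t^2 + 2*t + 13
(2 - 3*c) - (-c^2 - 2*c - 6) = c^2 - c + 8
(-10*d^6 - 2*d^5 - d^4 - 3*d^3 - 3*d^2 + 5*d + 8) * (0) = 0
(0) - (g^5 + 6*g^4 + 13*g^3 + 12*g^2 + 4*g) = -g^5 - 6*g^4 - 13*g^3 - 12*g^2 - 4*g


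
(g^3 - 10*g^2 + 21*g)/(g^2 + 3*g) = (g^2 - 10*g + 21)/(g + 3)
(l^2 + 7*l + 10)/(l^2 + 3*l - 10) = (l + 2)/(l - 2)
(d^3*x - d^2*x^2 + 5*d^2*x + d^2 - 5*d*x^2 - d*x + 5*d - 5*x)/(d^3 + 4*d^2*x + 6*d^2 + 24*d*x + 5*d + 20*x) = (d^2*x - d*x^2 + d - x)/(d^2 + 4*d*x + d + 4*x)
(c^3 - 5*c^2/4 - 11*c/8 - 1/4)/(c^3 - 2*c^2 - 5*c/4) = (4*c^2 - 7*c - 2)/(2*c*(2*c - 5))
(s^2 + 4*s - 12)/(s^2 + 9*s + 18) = (s - 2)/(s + 3)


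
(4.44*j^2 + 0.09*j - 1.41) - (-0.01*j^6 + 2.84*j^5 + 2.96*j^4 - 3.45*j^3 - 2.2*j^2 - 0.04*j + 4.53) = 0.01*j^6 - 2.84*j^5 - 2.96*j^4 + 3.45*j^3 + 6.64*j^2 + 0.13*j - 5.94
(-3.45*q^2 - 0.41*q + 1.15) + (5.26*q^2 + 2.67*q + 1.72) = 1.81*q^2 + 2.26*q + 2.87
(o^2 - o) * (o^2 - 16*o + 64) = o^4 - 17*o^3 + 80*o^2 - 64*o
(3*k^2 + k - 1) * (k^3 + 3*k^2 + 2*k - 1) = 3*k^5 + 10*k^4 + 8*k^3 - 4*k^2 - 3*k + 1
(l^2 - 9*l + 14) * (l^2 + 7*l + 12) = l^4 - 2*l^3 - 37*l^2 - 10*l + 168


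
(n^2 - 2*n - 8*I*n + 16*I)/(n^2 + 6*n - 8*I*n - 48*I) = (n - 2)/(n + 6)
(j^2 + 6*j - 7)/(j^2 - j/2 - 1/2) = 2*(j + 7)/(2*j + 1)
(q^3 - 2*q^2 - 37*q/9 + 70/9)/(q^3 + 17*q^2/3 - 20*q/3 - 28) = (q - 5/3)/(q + 6)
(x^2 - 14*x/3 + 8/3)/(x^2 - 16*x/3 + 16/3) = (3*x - 2)/(3*x - 4)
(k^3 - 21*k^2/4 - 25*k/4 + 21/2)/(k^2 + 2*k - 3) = (4*k^2 - 17*k - 42)/(4*(k + 3))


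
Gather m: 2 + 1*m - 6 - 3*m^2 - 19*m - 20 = -3*m^2 - 18*m - 24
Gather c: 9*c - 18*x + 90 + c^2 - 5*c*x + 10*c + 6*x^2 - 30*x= c^2 + c*(19 - 5*x) + 6*x^2 - 48*x + 90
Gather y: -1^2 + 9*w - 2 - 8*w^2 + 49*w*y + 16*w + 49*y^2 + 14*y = -8*w^2 + 25*w + 49*y^2 + y*(49*w + 14) - 3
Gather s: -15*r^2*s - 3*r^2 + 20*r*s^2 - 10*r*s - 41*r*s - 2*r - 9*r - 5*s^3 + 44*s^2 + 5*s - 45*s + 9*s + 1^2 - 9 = -3*r^2 - 11*r - 5*s^3 + s^2*(20*r + 44) + s*(-15*r^2 - 51*r - 31) - 8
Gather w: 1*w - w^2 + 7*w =-w^2 + 8*w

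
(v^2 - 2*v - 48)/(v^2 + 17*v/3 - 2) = 3*(v - 8)/(3*v - 1)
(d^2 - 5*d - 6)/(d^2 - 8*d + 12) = (d + 1)/(d - 2)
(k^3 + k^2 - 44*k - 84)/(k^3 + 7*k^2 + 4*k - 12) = (k - 7)/(k - 1)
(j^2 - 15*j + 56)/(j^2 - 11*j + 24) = (j - 7)/(j - 3)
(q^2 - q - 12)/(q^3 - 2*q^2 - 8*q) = (q + 3)/(q*(q + 2))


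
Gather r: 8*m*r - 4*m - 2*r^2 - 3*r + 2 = -4*m - 2*r^2 + r*(8*m - 3) + 2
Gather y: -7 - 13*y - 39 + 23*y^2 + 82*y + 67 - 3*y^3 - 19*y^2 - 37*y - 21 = -3*y^3 + 4*y^2 + 32*y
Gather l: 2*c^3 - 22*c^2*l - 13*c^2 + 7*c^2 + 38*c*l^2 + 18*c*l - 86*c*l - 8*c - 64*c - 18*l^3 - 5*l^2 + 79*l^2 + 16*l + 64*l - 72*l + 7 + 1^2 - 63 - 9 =2*c^3 - 6*c^2 - 72*c - 18*l^3 + l^2*(38*c + 74) + l*(-22*c^2 - 68*c + 8) - 64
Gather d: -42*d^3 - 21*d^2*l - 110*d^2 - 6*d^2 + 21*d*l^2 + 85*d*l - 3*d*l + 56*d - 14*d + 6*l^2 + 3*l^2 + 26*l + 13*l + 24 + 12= -42*d^3 + d^2*(-21*l - 116) + d*(21*l^2 + 82*l + 42) + 9*l^2 + 39*l + 36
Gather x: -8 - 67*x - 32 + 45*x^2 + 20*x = 45*x^2 - 47*x - 40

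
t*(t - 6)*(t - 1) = t^3 - 7*t^2 + 6*t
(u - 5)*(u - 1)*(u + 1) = u^3 - 5*u^2 - u + 5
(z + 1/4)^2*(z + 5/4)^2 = z^4 + 3*z^3 + 23*z^2/8 + 15*z/16 + 25/256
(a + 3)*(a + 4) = a^2 + 7*a + 12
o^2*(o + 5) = o^3 + 5*o^2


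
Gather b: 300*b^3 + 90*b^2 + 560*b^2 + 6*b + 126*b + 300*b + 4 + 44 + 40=300*b^3 + 650*b^2 + 432*b + 88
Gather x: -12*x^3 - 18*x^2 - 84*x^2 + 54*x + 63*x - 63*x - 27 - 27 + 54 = -12*x^3 - 102*x^2 + 54*x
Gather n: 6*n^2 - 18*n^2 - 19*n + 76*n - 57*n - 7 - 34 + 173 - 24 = 108 - 12*n^2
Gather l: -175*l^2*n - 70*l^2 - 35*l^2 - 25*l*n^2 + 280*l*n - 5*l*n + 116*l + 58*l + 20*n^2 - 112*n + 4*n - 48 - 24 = l^2*(-175*n - 105) + l*(-25*n^2 + 275*n + 174) + 20*n^2 - 108*n - 72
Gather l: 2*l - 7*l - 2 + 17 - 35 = -5*l - 20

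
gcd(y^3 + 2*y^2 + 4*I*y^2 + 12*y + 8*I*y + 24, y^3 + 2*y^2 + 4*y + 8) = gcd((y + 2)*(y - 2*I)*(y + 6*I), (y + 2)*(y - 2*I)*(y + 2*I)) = y^2 + y*(2 - 2*I) - 4*I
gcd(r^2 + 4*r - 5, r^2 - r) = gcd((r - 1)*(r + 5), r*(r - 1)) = r - 1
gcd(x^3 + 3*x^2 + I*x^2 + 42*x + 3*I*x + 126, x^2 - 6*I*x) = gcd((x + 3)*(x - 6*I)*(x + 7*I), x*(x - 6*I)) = x - 6*I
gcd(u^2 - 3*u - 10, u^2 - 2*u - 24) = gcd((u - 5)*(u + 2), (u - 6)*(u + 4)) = 1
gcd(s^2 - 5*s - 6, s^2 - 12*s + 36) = s - 6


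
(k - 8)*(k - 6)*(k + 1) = k^3 - 13*k^2 + 34*k + 48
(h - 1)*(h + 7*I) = h^2 - h + 7*I*h - 7*I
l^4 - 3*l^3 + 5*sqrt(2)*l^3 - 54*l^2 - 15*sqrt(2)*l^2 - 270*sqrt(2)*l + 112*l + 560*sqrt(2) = (l - 8)*(l - 2)*(l + 7)*(l + 5*sqrt(2))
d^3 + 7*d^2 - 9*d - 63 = (d - 3)*(d + 3)*(d + 7)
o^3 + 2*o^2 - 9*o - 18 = (o - 3)*(o + 2)*(o + 3)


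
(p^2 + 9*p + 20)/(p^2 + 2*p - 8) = (p + 5)/(p - 2)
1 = 1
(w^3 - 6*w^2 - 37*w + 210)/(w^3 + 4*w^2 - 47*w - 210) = (w - 5)/(w + 5)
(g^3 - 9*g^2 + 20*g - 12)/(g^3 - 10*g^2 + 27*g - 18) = (g - 2)/(g - 3)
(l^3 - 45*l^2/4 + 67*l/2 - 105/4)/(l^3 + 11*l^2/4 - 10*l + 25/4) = (l^2 - 10*l + 21)/(l^2 + 4*l - 5)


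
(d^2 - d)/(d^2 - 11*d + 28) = d*(d - 1)/(d^2 - 11*d + 28)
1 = 1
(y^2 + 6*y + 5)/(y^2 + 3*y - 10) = (y + 1)/(y - 2)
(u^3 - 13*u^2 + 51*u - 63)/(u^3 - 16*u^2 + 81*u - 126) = (u - 3)/(u - 6)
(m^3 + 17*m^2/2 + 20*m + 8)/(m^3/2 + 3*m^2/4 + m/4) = 2*(m^2 + 8*m + 16)/(m*(m + 1))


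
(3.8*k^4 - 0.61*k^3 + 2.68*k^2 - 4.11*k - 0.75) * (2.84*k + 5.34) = 10.792*k^5 + 18.5596*k^4 + 4.3538*k^3 + 2.6388*k^2 - 24.0774*k - 4.005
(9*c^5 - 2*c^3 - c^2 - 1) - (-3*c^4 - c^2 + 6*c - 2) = 9*c^5 + 3*c^4 - 2*c^3 - 6*c + 1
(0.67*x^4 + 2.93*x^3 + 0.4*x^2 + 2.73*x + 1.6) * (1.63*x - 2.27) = 1.0921*x^5 + 3.255*x^4 - 5.9991*x^3 + 3.5419*x^2 - 3.5891*x - 3.632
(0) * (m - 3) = 0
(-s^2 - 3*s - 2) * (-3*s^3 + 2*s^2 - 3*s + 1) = 3*s^5 + 7*s^4 + 3*s^3 + 4*s^2 + 3*s - 2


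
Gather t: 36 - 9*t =36 - 9*t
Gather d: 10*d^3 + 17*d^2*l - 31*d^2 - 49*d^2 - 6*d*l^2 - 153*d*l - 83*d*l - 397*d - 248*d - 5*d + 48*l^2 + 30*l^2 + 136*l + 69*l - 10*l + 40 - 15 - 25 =10*d^3 + d^2*(17*l - 80) + d*(-6*l^2 - 236*l - 650) + 78*l^2 + 195*l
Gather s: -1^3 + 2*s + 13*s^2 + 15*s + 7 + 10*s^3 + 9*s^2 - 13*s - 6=10*s^3 + 22*s^2 + 4*s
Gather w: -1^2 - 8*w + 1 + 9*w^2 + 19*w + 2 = 9*w^2 + 11*w + 2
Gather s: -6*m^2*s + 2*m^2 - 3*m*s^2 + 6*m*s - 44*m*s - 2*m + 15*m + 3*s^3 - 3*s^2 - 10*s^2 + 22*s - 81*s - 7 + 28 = 2*m^2 + 13*m + 3*s^3 + s^2*(-3*m - 13) + s*(-6*m^2 - 38*m - 59) + 21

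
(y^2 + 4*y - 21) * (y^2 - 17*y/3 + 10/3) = y^4 - 5*y^3/3 - 121*y^2/3 + 397*y/3 - 70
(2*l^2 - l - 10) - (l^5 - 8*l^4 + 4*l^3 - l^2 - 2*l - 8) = -l^5 + 8*l^4 - 4*l^3 + 3*l^2 + l - 2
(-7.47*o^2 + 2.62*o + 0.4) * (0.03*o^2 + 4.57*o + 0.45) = -0.2241*o^4 - 34.0593*o^3 + 8.6239*o^2 + 3.007*o + 0.18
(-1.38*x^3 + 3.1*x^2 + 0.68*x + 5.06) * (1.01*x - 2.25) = -1.3938*x^4 + 6.236*x^3 - 6.2882*x^2 + 3.5806*x - 11.385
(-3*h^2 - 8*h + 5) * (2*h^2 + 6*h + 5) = -6*h^4 - 34*h^3 - 53*h^2 - 10*h + 25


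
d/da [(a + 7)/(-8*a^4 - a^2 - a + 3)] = (-8*a^4 - a^2 - a + (a + 7)*(32*a^3 + 2*a + 1) + 3)/(8*a^4 + a^2 + a - 3)^2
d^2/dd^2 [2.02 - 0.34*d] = 0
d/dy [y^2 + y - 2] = 2*y + 1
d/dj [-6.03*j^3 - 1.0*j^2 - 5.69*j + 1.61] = -18.09*j^2 - 2.0*j - 5.69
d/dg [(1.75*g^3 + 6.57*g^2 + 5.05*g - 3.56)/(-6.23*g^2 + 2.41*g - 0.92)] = (-10.9025*g^4 + 8.435*g^3 + 42.4652*g^2 - 56.4464*g + 3.9336)/(38.8129*g^4 - 30.0286*g^3 + 17.2713*g^2 - 4.4344*g + 0.8464)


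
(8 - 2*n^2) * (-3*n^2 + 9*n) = 6*n^4 - 18*n^3 - 24*n^2 + 72*n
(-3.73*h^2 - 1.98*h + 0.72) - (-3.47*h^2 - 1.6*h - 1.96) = -0.26*h^2 - 0.38*h + 2.68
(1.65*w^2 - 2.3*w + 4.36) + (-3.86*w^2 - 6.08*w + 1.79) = -2.21*w^2 - 8.38*w + 6.15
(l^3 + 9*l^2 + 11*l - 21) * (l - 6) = l^4 + 3*l^3 - 43*l^2 - 87*l + 126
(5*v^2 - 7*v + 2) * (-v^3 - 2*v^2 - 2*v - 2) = -5*v^5 - 3*v^4 + 2*v^3 + 10*v - 4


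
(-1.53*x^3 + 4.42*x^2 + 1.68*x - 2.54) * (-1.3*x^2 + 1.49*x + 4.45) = 1.989*x^5 - 8.0257*x^4 - 2.4067*x^3 + 25.4742*x^2 + 3.6914*x - 11.303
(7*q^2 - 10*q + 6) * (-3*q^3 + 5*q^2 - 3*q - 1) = -21*q^5 + 65*q^4 - 89*q^3 + 53*q^2 - 8*q - 6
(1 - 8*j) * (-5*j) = 40*j^2 - 5*j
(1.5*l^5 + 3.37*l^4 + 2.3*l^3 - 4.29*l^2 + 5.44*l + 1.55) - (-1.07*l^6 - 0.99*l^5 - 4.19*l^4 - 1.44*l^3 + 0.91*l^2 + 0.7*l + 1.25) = 1.07*l^6 + 2.49*l^5 + 7.56*l^4 + 3.74*l^3 - 5.2*l^2 + 4.74*l + 0.3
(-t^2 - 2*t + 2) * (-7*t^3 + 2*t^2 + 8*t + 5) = 7*t^5 + 12*t^4 - 26*t^3 - 17*t^2 + 6*t + 10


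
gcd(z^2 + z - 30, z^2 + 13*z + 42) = z + 6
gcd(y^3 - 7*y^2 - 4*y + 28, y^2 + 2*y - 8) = y - 2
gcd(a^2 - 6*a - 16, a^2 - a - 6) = a + 2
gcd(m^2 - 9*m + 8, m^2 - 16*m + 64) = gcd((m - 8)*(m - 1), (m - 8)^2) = m - 8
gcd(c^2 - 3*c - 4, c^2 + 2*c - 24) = c - 4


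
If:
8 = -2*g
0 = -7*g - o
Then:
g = -4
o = 28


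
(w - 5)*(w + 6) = w^2 + w - 30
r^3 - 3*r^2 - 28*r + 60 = (r - 6)*(r - 2)*(r + 5)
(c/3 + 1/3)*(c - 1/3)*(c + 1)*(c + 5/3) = c^4/3 + 10*c^3/9 + 28*c^2/27 + 2*c/27 - 5/27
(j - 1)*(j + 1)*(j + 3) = j^3 + 3*j^2 - j - 3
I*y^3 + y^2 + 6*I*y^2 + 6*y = y*(y + 6)*(I*y + 1)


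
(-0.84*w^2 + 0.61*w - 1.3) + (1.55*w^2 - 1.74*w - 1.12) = 0.71*w^2 - 1.13*w - 2.42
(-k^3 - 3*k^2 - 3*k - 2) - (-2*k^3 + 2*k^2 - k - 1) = k^3 - 5*k^2 - 2*k - 1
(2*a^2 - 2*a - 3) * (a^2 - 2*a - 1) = 2*a^4 - 6*a^3 - a^2 + 8*a + 3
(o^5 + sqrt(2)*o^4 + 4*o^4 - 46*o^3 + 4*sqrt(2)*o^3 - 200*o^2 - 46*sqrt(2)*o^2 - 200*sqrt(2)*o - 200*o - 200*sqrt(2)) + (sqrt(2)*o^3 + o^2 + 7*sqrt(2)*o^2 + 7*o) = o^5 + sqrt(2)*o^4 + 4*o^4 - 46*o^3 + 5*sqrt(2)*o^3 - 199*o^2 - 39*sqrt(2)*o^2 - 200*sqrt(2)*o - 193*o - 200*sqrt(2)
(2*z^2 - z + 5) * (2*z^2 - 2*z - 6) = 4*z^4 - 6*z^3 - 4*z - 30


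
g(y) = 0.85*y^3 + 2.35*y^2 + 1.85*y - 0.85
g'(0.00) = 1.85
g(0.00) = -0.85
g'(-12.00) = 312.65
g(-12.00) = -1153.45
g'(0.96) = 8.71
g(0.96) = 3.84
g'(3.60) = 51.82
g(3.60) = 75.92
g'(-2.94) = 10.07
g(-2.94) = -7.58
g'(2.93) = 37.51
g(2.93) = 46.13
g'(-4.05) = 24.64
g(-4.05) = -26.26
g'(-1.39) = 0.24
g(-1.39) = -1.16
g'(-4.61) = 34.38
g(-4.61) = -42.71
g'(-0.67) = -0.15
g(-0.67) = -1.29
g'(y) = 2.55*y^2 + 4.7*y + 1.85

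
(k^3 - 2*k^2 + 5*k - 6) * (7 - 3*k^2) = -3*k^5 + 6*k^4 - 8*k^3 + 4*k^2 + 35*k - 42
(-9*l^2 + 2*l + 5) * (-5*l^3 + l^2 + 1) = 45*l^5 - 19*l^4 - 23*l^3 - 4*l^2 + 2*l + 5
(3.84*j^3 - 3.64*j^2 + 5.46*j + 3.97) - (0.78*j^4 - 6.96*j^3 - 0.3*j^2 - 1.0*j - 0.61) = -0.78*j^4 + 10.8*j^3 - 3.34*j^2 + 6.46*j + 4.58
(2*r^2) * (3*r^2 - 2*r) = 6*r^4 - 4*r^3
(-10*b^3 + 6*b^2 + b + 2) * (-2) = 20*b^3 - 12*b^2 - 2*b - 4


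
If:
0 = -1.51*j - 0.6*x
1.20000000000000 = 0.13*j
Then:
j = 9.23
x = -23.23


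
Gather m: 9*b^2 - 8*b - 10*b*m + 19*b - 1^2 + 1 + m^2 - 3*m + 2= 9*b^2 + 11*b + m^2 + m*(-10*b - 3) + 2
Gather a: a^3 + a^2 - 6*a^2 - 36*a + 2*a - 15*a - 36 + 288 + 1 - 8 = a^3 - 5*a^2 - 49*a + 245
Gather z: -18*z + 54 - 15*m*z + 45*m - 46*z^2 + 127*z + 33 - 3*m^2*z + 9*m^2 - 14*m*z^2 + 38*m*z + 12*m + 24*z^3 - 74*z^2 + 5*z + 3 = 9*m^2 + 57*m + 24*z^3 + z^2*(-14*m - 120) + z*(-3*m^2 + 23*m + 114) + 90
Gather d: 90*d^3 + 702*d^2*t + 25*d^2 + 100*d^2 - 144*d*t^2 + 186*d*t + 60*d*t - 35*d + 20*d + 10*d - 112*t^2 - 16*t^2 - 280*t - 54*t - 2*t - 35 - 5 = 90*d^3 + d^2*(702*t + 125) + d*(-144*t^2 + 246*t - 5) - 128*t^2 - 336*t - 40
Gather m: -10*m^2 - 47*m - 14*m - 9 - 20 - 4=-10*m^2 - 61*m - 33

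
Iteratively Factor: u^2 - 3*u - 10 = (u - 5)*(u + 2)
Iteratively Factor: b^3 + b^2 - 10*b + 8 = (b + 4)*(b^2 - 3*b + 2) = (b - 1)*(b + 4)*(b - 2)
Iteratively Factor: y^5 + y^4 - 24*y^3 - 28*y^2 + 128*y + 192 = (y + 4)*(y^4 - 3*y^3 - 12*y^2 + 20*y + 48) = (y - 3)*(y + 4)*(y^3 - 12*y - 16) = (y - 3)*(y + 2)*(y + 4)*(y^2 - 2*y - 8) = (y - 4)*(y - 3)*(y + 2)*(y + 4)*(y + 2)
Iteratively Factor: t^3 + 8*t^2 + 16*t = (t + 4)*(t^2 + 4*t) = (t + 4)^2*(t)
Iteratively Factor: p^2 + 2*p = (p + 2)*(p)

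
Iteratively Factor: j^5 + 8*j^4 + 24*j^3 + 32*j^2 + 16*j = (j + 2)*(j^4 + 6*j^3 + 12*j^2 + 8*j) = (j + 2)^2*(j^3 + 4*j^2 + 4*j) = (j + 2)^3*(j^2 + 2*j) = (j + 2)^4*(j)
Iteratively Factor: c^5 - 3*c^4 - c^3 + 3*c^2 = (c - 3)*(c^4 - c^2) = (c - 3)*(c + 1)*(c^3 - c^2) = c*(c - 3)*(c + 1)*(c^2 - c) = c^2*(c - 3)*(c + 1)*(c - 1)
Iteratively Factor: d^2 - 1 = (d - 1)*(d + 1)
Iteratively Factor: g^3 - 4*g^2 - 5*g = (g + 1)*(g^2 - 5*g) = (g - 5)*(g + 1)*(g)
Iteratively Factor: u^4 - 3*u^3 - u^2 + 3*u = (u - 3)*(u^3 - u) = u*(u - 3)*(u^2 - 1) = u*(u - 3)*(u - 1)*(u + 1)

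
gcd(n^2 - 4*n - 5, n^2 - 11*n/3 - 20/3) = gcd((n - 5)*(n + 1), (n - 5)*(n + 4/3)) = n - 5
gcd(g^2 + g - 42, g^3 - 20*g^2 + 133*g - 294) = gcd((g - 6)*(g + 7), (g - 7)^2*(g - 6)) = g - 6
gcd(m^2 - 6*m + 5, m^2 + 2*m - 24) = 1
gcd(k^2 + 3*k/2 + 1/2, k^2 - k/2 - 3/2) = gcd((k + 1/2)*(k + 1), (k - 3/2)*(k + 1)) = k + 1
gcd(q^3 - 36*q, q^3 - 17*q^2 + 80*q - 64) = 1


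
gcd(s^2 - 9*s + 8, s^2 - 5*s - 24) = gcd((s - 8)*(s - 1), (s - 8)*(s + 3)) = s - 8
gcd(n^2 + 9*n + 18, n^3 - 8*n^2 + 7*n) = 1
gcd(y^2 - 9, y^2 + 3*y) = y + 3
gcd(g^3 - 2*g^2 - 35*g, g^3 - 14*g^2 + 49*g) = g^2 - 7*g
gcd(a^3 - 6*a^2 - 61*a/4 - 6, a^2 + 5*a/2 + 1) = a + 1/2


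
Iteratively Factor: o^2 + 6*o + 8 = (o + 2)*(o + 4)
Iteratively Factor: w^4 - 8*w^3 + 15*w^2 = (w - 5)*(w^3 - 3*w^2) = w*(w - 5)*(w^2 - 3*w) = w*(w - 5)*(w - 3)*(w)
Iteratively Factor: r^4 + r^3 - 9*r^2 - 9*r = (r)*(r^3 + r^2 - 9*r - 9) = r*(r + 1)*(r^2 - 9) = r*(r + 1)*(r + 3)*(r - 3)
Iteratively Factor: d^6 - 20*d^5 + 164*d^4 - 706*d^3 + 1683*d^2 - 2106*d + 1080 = (d - 4)*(d^5 - 16*d^4 + 100*d^3 - 306*d^2 + 459*d - 270) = (d - 4)*(d - 3)*(d^4 - 13*d^3 + 61*d^2 - 123*d + 90) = (d - 5)*(d - 4)*(d - 3)*(d^3 - 8*d^2 + 21*d - 18) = (d - 5)*(d - 4)*(d - 3)*(d - 2)*(d^2 - 6*d + 9) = (d - 5)*(d - 4)*(d - 3)^2*(d - 2)*(d - 3)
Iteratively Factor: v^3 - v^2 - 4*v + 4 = (v - 2)*(v^2 + v - 2) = (v - 2)*(v + 2)*(v - 1)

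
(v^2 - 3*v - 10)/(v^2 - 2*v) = (v^2 - 3*v - 10)/(v*(v - 2))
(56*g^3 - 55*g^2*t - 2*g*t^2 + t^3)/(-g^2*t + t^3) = (-56*g^2 - g*t + t^2)/(t*(g + t))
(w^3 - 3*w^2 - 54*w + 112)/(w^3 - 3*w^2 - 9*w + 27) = (w^3 - 3*w^2 - 54*w + 112)/(w^3 - 3*w^2 - 9*w + 27)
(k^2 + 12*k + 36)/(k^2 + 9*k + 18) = (k + 6)/(k + 3)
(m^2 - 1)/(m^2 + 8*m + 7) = (m - 1)/(m + 7)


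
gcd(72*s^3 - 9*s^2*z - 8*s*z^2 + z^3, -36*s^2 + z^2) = 1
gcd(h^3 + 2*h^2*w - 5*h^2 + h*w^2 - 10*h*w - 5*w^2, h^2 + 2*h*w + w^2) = h^2 + 2*h*w + w^2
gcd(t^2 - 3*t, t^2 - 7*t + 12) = t - 3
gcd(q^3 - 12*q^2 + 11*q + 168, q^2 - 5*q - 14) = q - 7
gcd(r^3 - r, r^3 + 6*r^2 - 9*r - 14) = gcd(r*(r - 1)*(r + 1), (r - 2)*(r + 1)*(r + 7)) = r + 1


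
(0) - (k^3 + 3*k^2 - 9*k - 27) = -k^3 - 3*k^2 + 9*k + 27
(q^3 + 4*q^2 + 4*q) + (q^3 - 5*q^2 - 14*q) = 2*q^3 - q^2 - 10*q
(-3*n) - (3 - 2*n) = -n - 3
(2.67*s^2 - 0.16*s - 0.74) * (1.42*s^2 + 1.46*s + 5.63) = 3.7914*s^4 + 3.671*s^3 + 13.7477*s^2 - 1.9812*s - 4.1662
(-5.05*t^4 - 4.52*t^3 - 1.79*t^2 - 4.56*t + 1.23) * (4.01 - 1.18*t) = 5.959*t^5 - 14.9169*t^4 - 16.013*t^3 - 1.7971*t^2 - 19.737*t + 4.9323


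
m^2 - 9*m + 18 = (m - 6)*(m - 3)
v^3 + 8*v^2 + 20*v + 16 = (v + 2)^2*(v + 4)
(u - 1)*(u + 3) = u^2 + 2*u - 3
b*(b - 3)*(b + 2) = b^3 - b^2 - 6*b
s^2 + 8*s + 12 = (s + 2)*(s + 6)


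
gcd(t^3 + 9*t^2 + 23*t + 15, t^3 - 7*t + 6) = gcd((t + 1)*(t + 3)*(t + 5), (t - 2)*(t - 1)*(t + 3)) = t + 3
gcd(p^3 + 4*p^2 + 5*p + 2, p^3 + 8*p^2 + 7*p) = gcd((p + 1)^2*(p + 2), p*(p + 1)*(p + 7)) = p + 1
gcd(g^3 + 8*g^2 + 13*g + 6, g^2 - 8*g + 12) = 1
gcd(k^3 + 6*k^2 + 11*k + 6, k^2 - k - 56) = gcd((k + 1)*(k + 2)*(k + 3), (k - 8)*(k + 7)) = 1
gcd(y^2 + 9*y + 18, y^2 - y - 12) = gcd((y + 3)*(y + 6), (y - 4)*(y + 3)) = y + 3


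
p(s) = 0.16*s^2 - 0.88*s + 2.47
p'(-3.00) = -1.84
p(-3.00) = 6.55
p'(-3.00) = -1.84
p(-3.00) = 6.55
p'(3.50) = 0.24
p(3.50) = 1.35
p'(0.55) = -0.70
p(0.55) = 2.03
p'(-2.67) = -1.73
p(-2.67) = 5.96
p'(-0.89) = -1.16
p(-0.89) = 3.38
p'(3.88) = 0.36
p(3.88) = 1.46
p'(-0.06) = -0.90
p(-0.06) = 2.52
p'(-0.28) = -0.97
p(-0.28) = 2.73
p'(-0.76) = -1.12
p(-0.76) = 3.23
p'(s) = 0.32*s - 0.88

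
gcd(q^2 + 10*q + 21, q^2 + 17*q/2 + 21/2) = q + 7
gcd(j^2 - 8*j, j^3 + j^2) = j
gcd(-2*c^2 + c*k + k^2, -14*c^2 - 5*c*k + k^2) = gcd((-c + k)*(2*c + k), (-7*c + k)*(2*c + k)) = 2*c + k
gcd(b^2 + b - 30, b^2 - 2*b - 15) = b - 5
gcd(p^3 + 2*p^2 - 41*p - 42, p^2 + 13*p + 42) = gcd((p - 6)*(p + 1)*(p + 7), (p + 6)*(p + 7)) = p + 7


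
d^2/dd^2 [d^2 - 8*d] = 2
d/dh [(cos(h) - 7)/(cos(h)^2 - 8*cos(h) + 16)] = (cos(h) - 10)*sin(h)/(cos(h) - 4)^3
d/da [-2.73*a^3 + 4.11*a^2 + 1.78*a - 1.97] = -8.19*a^2 + 8.22*a + 1.78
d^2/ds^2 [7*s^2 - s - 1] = 14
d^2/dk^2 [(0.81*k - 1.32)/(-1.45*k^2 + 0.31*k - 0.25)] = (-(0.81*k - 1.32)*(2.9*k - 0.31)*(5.8*k - 0.62) + (7.047*k - 4.3302)*(1.45*k^2 - 0.31*k + 0.25))/(1.45*k^2 - 0.31*k + 0.25)^3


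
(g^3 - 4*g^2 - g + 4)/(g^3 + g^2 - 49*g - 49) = (g^2 - 5*g + 4)/(g^2 - 49)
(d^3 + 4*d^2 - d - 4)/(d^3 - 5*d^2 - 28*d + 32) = (d + 1)/(d - 8)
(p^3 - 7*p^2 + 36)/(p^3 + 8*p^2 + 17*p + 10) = (p^2 - 9*p + 18)/(p^2 + 6*p + 5)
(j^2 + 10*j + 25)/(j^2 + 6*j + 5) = (j + 5)/(j + 1)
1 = 1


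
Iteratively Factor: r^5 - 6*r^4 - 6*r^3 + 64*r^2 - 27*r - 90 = (r - 3)*(r^4 - 3*r^3 - 15*r^2 + 19*r + 30) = (r - 3)*(r - 2)*(r^3 - r^2 - 17*r - 15) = (r - 3)*(r - 2)*(r + 3)*(r^2 - 4*r - 5) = (r - 3)*(r - 2)*(r + 1)*(r + 3)*(r - 5)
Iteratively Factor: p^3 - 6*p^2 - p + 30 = (p - 3)*(p^2 - 3*p - 10) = (p - 5)*(p - 3)*(p + 2)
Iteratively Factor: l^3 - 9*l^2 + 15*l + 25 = (l + 1)*(l^2 - 10*l + 25) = (l - 5)*(l + 1)*(l - 5)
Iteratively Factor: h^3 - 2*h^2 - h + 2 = (h - 2)*(h^2 - 1) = (h - 2)*(h - 1)*(h + 1)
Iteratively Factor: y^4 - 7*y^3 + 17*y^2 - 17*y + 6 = (y - 1)*(y^3 - 6*y^2 + 11*y - 6) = (y - 1)^2*(y^2 - 5*y + 6) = (y - 3)*(y - 1)^2*(y - 2)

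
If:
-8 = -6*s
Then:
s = 4/3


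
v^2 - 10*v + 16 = (v - 8)*(v - 2)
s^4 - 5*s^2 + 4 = (s - 2)*(s - 1)*(s + 1)*(s + 2)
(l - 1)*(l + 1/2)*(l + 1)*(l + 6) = l^4 + 13*l^3/2 + 2*l^2 - 13*l/2 - 3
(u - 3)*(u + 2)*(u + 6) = u^3 + 5*u^2 - 12*u - 36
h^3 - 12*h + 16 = (h - 2)^2*(h + 4)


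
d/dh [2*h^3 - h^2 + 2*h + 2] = 6*h^2 - 2*h + 2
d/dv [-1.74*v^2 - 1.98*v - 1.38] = -3.48*v - 1.98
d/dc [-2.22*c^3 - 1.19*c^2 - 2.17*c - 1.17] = -6.66*c^2 - 2.38*c - 2.17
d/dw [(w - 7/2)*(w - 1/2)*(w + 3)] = 3*w^2 - 2*w - 41/4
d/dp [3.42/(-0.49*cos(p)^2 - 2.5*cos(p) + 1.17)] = -(3.3516*cos(p) + 8.55)*sin(p)/(0.49*cos(p)^2 + 2.5*cos(p) - 1.17)^2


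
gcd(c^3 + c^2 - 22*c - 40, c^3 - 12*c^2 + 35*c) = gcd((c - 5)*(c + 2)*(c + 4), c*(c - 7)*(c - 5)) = c - 5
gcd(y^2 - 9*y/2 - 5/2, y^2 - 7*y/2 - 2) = y + 1/2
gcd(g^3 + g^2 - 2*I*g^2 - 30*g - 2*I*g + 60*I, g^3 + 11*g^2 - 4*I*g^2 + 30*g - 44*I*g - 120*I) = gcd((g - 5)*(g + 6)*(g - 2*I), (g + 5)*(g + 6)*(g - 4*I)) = g + 6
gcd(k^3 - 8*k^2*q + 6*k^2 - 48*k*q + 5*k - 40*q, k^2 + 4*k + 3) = k + 1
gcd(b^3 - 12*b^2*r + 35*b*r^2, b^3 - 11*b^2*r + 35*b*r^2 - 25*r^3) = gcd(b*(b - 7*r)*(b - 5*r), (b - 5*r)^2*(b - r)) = -b + 5*r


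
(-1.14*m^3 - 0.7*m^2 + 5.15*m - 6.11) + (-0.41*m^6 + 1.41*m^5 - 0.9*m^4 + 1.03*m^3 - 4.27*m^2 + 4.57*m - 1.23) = -0.41*m^6 + 1.41*m^5 - 0.9*m^4 - 0.11*m^3 - 4.97*m^2 + 9.72*m - 7.34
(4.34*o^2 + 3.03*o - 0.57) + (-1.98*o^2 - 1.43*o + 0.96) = 2.36*o^2 + 1.6*o + 0.39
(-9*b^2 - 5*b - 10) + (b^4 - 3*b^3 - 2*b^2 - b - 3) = b^4 - 3*b^3 - 11*b^2 - 6*b - 13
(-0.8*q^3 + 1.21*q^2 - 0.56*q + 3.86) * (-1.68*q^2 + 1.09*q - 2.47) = 1.344*q^5 - 2.9048*q^4 + 4.2357*q^3 - 10.0839*q^2 + 5.5906*q - 9.5342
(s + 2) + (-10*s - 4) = -9*s - 2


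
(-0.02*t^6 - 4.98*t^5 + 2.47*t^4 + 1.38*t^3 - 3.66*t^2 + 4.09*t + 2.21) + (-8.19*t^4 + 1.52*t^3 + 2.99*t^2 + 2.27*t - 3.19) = -0.02*t^6 - 4.98*t^5 - 5.72*t^4 + 2.9*t^3 - 0.67*t^2 + 6.36*t - 0.98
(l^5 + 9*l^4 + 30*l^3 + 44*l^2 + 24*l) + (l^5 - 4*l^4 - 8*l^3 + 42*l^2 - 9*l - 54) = 2*l^5 + 5*l^4 + 22*l^3 + 86*l^2 + 15*l - 54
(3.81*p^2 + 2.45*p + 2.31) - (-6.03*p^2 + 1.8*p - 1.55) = 9.84*p^2 + 0.65*p + 3.86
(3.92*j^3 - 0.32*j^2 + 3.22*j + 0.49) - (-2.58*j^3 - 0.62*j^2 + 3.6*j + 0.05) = 6.5*j^3 + 0.3*j^2 - 0.38*j + 0.44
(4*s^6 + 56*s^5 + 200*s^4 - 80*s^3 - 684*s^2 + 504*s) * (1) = 4*s^6 + 56*s^5 + 200*s^4 - 80*s^3 - 684*s^2 + 504*s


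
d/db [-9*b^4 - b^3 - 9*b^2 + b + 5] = -36*b^3 - 3*b^2 - 18*b + 1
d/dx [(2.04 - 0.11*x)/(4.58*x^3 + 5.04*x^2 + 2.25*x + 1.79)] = (1.0076*x^3 - 27.4752*x^2 - 20.5632*x - 4.7869)/(20.9764*x^6 + 46.1664*x^5 + 46.0116*x^4 + 39.0764*x^3 + 23.1057*x^2 + 8.055*x + 3.2041)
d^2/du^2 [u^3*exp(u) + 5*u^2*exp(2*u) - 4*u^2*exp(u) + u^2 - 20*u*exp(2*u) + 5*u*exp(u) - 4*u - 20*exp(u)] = u^3*exp(u) + 20*u^2*exp(2*u) + 2*u^2*exp(u) - 40*u*exp(2*u) - 5*u*exp(u) - 70*exp(2*u) - 18*exp(u) + 2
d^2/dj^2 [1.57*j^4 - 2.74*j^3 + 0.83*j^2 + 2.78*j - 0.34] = 18.84*j^2 - 16.44*j + 1.66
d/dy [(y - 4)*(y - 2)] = 2*y - 6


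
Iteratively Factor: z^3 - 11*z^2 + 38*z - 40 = (z - 5)*(z^2 - 6*z + 8) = (z - 5)*(z - 4)*(z - 2)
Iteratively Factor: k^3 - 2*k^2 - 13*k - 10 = (k - 5)*(k^2 + 3*k + 2) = (k - 5)*(k + 1)*(k + 2)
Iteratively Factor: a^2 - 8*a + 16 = (a - 4)*(a - 4)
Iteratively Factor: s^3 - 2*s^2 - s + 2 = (s - 2)*(s^2 - 1) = (s - 2)*(s - 1)*(s + 1)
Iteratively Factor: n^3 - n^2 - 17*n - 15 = (n + 1)*(n^2 - 2*n - 15) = (n - 5)*(n + 1)*(n + 3)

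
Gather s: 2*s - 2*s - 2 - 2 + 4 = 0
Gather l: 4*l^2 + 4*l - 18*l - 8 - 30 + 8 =4*l^2 - 14*l - 30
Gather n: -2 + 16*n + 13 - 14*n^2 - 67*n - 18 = -14*n^2 - 51*n - 7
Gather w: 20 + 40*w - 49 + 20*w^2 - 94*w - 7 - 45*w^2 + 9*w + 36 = -25*w^2 - 45*w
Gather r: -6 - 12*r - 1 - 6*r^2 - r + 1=-6*r^2 - 13*r - 6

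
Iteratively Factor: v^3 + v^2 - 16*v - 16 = (v + 1)*(v^2 - 16) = (v + 1)*(v + 4)*(v - 4)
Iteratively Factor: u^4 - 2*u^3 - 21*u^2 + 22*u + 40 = (u - 5)*(u^3 + 3*u^2 - 6*u - 8) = (u - 5)*(u + 4)*(u^2 - u - 2) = (u - 5)*(u - 2)*(u + 4)*(u + 1)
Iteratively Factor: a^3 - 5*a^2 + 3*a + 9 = (a + 1)*(a^2 - 6*a + 9) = (a - 3)*(a + 1)*(a - 3)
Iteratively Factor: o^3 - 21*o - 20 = (o + 4)*(o^2 - 4*o - 5) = (o + 1)*(o + 4)*(o - 5)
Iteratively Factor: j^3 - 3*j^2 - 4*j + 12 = (j + 2)*(j^2 - 5*j + 6) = (j - 3)*(j + 2)*(j - 2)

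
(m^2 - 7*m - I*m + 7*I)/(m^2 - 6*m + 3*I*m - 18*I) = (m^2 - m*(7 + I) + 7*I)/(m^2 + 3*m*(-2 + I) - 18*I)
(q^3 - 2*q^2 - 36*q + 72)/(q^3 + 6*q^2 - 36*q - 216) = (q - 2)/(q + 6)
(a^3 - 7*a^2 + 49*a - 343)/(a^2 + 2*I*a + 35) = (a^2 - 7*a*(1 + I) + 49*I)/(a - 5*I)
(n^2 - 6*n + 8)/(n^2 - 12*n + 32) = (n - 2)/(n - 8)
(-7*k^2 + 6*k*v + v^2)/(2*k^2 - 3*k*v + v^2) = (7*k + v)/(-2*k + v)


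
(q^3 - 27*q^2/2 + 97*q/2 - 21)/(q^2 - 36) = (2*q^2 - 15*q + 7)/(2*(q + 6))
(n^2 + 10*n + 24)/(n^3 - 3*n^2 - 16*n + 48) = (n + 6)/(n^2 - 7*n + 12)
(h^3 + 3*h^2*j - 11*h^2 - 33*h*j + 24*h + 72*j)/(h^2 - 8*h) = h + 3*j - 3 - 9*j/h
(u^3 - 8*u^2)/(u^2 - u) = u*(u - 8)/(u - 1)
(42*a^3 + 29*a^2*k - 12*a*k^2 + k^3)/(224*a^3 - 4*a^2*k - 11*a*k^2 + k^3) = (6*a^2 + 5*a*k - k^2)/(32*a^2 + 4*a*k - k^2)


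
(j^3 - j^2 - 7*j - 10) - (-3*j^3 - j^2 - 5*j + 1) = 4*j^3 - 2*j - 11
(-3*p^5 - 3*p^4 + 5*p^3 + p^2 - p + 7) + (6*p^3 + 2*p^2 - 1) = -3*p^5 - 3*p^4 + 11*p^3 + 3*p^2 - p + 6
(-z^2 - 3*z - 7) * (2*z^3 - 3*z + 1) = -2*z^5 - 6*z^4 - 11*z^3 + 8*z^2 + 18*z - 7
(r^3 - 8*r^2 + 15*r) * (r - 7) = r^4 - 15*r^3 + 71*r^2 - 105*r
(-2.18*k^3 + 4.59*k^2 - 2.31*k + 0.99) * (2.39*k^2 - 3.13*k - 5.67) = -5.2102*k^5 + 17.7935*k^4 - 7.527*k^3 - 16.4289*k^2 + 9.999*k - 5.6133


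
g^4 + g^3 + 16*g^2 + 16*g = g*(g + 1)*(g - 4*I)*(g + 4*I)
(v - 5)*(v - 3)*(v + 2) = v^3 - 6*v^2 - v + 30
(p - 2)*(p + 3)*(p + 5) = p^3 + 6*p^2 - p - 30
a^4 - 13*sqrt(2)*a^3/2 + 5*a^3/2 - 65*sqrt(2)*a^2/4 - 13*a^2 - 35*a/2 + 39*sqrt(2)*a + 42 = (a - 3/2)*(a + 4)*(a - 7*sqrt(2))*(a + sqrt(2)/2)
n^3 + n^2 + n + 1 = (n + 1)*(n - I)*(n + I)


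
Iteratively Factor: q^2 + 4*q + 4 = (q + 2)*(q + 2)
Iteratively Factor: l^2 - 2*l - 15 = (l + 3)*(l - 5)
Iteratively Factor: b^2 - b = (b - 1)*(b)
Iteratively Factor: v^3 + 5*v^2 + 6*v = (v)*(v^2 + 5*v + 6) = v*(v + 3)*(v + 2)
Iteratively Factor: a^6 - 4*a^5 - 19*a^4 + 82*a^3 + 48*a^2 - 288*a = (a + 2)*(a^5 - 6*a^4 - 7*a^3 + 96*a^2 - 144*a) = (a - 3)*(a + 2)*(a^4 - 3*a^3 - 16*a^2 + 48*a) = a*(a - 3)*(a + 2)*(a^3 - 3*a^2 - 16*a + 48) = a*(a - 4)*(a - 3)*(a + 2)*(a^2 + a - 12) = a*(a - 4)*(a - 3)*(a + 2)*(a + 4)*(a - 3)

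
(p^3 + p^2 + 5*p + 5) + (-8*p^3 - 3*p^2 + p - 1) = -7*p^3 - 2*p^2 + 6*p + 4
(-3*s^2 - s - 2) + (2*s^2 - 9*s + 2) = -s^2 - 10*s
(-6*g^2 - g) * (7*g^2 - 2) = -42*g^4 - 7*g^3 + 12*g^2 + 2*g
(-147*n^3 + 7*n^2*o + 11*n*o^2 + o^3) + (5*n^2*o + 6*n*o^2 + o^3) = -147*n^3 + 12*n^2*o + 17*n*o^2 + 2*o^3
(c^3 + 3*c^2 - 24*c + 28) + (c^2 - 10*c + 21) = c^3 + 4*c^2 - 34*c + 49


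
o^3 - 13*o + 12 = (o - 3)*(o - 1)*(o + 4)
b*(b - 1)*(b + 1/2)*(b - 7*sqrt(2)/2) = b^4 - 7*sqrt(2)*b^3/2 - b^3/2 - b^2/2 + 7*sqrt(2)*b^2/4 + 7*sqrt(2)*b/4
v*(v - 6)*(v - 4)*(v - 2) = v^4 - 12*v^3 + 44*v^2 - 48*v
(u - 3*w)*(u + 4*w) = u^2 + u*w - 12*w^2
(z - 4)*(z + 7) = z^2 + 3*z - 28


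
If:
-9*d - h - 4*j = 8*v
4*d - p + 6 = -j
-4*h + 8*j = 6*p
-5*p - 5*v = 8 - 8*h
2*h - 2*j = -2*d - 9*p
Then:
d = -7922/4609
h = 8554/4609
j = 5006/4609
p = 972/4609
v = 5340/4609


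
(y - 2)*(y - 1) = y^2 - 3*y + 2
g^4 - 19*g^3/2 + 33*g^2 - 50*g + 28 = (g - 7/2)*(g - 2)^3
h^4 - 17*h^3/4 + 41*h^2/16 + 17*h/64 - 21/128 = (h - 7/2)*(h - 3/4)*(h - 1/4)*(h + 1/4)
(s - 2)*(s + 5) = s^2 + 3*s - 10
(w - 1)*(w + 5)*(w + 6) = w^3 + 10*w^2 + 19*w - 30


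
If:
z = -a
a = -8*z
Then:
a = 0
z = 0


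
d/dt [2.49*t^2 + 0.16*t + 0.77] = 4.98*t + 0.16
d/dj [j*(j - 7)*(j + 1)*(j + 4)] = 4*j^3 - 6*j^2 - 62*j - 28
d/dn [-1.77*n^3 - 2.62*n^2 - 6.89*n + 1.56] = -5.31*n^2 - 5.24*n - 6.89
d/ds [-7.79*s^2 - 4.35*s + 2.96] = -15.58*s - 4.35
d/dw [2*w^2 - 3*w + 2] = 4*w - 3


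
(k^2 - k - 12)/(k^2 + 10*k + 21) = (k - 4)/(k + 7)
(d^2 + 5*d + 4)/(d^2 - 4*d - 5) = (d + 4)/(d - 5)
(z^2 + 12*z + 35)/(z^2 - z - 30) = (z + 7)/(z - 6)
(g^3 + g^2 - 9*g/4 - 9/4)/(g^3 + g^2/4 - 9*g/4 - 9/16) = 4*(g + 1)/(4*g + 1)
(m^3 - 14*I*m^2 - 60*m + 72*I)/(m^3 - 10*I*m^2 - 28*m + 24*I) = (m - 6*I)/(m - 2*I)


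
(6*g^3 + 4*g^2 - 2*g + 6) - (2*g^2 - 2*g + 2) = 6*g^3 + 2*g^2 + 4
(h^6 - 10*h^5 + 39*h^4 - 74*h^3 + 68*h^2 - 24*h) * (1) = h^6 - 10*h^5 + 39*h^4 - 74*h^3 + 68*h^2 - 24*h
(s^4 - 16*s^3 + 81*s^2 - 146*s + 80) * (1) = s^4 - 16*s^3 + 81*s^2 - 146*s + 80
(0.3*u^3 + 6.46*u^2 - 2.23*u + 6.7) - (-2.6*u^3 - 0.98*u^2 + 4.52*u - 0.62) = 2.9*u^3 + 7.44*u^2 - 6.75*u + 7.32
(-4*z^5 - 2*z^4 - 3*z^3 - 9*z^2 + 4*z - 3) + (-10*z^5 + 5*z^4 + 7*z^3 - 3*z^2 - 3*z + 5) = -14*z^5 + 3*z^4 + 4*z^3 - 12*z^2 + z + 2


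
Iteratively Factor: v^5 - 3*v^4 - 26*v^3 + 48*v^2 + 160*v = (v + 2)*(v^4 - 5*v^3 - 16*v^2 + 80*v) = (v + 2)*(v + 4)*(v^3 - 9*v^2 + 20*v) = (v - 4)*(v + 2)*(v + 4)*(v^2 - 5*v) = v*(v - 4)*(v + 2)*(v + 4)*(v - 5)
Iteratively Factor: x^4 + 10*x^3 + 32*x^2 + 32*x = (x + 4)*(x^3 + 6*x^2 + 8*x) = x*(x + 4)*(x^2 + 6*x + 8) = x*(x + 4)^2*(x + 2)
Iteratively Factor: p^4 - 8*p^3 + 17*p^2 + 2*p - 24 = (p - 2)*(p^3 - 6*p^2 + 5*p + 12) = (p - 2)*(p + 1)*(p^2 - 7*p + 12) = (p - 3)*(p - 2)*(p + 1)*(p - 4)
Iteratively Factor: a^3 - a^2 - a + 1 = (a - 1)*(a^2 - 1) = (a - 1)*(a + 1)*(a - 1)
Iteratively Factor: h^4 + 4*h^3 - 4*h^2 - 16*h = (h + 2)*(h^3 + 2*h^2 - 8*h) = h*(h + 2)*(h^2 + 2*h - 8) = h*(h + 2)*(h + 4)*(h - 2)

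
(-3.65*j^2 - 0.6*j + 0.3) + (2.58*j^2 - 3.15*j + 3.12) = -1.07*j^2 - 3.75*j + 3.42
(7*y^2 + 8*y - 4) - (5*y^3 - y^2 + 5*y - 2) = -5*y^3 + 8*y^2 + 3*y - 2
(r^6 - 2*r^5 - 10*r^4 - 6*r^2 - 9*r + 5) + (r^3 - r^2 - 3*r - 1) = r^6 - 2*r^5 - 10*r^4 + r^3 - 7*r^2 - 12*r + 4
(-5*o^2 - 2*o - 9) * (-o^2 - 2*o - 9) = 5*o^4 + 12*o^3 + 58*o^2 + 36*o + 81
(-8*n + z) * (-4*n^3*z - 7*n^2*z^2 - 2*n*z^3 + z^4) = 32*n^4*z + 52*n^3*z^2 + 9*n^2*z^3 - 10*n*z^4 + z^5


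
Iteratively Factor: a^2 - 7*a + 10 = (a - 5)*(a - 2)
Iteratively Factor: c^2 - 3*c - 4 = (c + 1)*(c - 4)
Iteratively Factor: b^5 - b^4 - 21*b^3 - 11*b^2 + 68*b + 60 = (b + 3)*(b^4 - 4*b^3 - 9*b^2 + 16*b + 20) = (b - 5)*(b + 3)*(b^3 + b^2 - 4*b - 4) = (b - 5)*(b + 2)*(b + 3)*(b^2 - b - 2) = (b - 5)*(b + 1)*(b + 2)*(b + 3)*(b - 2)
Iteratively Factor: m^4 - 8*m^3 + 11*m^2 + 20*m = (m - 4)*(m^3 - 4*m^2 - 5*m) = (m - 4)*(m + 1)*(m^2 - 5*m) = (m - 5)*(m - 4)*(m + 1)*(m)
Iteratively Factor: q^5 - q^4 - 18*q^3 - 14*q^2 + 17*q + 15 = (q - 5)*(q^4 + 4*q^3 + 2*q^2 - 4*q - 3) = (q - 5)*(q + 1)*(q^3 + 3*q^2 - q - 3) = (q - 5)*(q + 1)*(q + 3)*(q^2 - 1) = (q - 5)*(q - 1)*(q + 1)*(q + 3)*(q + 1)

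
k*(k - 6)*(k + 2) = k^3 - 4*k^2 - 12*k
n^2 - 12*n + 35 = (n - 7)*(n - 5)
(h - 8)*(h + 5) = h^2 - 3*h - 40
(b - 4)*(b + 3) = b^2 - b - 12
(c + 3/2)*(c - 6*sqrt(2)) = c^2 - 6*sqrt(2)*c + 3*c/2 - 9*sqrt(2)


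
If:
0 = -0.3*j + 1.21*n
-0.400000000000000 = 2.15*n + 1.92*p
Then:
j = -3.60186046511628*p - 0.750387596899225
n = -0.893023255813953*p - 0.186046511627907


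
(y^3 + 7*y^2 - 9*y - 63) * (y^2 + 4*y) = y^5 + 11*y^4 + 19*y^3 - 99*y^2 - 252*y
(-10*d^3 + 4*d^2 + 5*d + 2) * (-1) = 10*d^3 - 4*d^2 - 5*d - 2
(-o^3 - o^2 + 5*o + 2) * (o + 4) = -o^4 - 5*o^3 + o^2 + 22*o + 8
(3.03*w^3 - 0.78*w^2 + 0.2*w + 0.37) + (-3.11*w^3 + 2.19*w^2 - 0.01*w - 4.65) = -0.0800000000000001*w^3 + 1.41*w^2 + 0.19*w - 4.28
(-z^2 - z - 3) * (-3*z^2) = 3*z^4 + 3*z^3 + 9*z^2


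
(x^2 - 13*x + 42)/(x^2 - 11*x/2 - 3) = 2*(x - 7)/(2*x + 1)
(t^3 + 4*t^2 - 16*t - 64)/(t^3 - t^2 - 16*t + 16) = (t + 4)/(t - 1)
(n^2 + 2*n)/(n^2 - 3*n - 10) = n/(n - 5)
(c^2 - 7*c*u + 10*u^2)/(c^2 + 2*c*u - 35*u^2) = (c - 2*u)/(c + 7*u)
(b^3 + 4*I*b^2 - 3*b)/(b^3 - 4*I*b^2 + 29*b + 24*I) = b/(b - 8*I)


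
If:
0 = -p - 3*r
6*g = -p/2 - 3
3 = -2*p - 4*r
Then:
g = -1/8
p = -9/2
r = 3/2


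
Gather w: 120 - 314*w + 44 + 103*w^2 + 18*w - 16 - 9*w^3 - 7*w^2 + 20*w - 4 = -9*w^3 + 96*w^2 - 276*w + 144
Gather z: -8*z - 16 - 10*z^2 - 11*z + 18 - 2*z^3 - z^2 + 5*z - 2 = -2*z^3 - 11*z^2 - 14*z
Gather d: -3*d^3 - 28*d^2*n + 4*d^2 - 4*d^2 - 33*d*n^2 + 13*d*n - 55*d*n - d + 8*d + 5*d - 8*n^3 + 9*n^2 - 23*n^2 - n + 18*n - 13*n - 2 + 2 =-3*d^3 - 28*d^2*n + d*(-33*n^2 - 42*n + 12) - 8*n^3 - 14*n^2 + 4*n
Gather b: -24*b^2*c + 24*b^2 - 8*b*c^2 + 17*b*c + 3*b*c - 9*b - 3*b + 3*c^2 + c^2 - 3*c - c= b^2*(24 - 24*c) + b*(-8*c^2 + 20*c - 12) + 4*c^2 - 4*c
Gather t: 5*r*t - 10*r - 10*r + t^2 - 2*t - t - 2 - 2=-20*r + t^2 + t*(5*r - 3) - 4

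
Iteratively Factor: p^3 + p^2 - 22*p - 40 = (p + 4)*(p^2 - 3*p - 10) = (p - 5)*(p + 4)*(p + 2)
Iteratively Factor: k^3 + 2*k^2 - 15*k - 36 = (k - 4)*(k^2 + 6*k + 9) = (k - 4)*(k + 3)*(k + 3)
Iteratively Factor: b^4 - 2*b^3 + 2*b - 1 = (b - 1)*(b^3 - b^2 - b + 1) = (b - 1)^2*(b^2 - 1) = (b - 1)^2*(b + 1)*(b - 1)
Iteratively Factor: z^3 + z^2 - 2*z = (z + 2)*(z^2 - z) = (z - 1)*(z + 2)*(z)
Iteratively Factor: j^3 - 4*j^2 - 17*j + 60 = (j - 5)*(j^2 + j - 12) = (j - 5)*(j - 3)*(j + 4)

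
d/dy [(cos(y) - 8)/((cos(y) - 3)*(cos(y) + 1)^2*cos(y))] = (3*cos(y)^3 - 37*cos(y)^2 + 56*cos(y) + 24)*sin(y)/((cos(y) - 3)^2*(cos(y) + 1)^3*cos(y)^2)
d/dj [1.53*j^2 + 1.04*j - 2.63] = 3.06*j + 1.04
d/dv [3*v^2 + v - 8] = 6*v + 1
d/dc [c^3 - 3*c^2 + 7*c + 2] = 3*c^2 - 6*c + 7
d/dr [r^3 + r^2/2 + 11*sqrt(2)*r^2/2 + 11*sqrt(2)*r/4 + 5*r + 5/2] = 3*r^2 + r + 11*sqrt(2)*r + 11*sqrt(2)/4 + 5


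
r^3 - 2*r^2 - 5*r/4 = r*(r - 5/2)*(r + 1/2)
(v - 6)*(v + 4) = v^2 - 2*v - 24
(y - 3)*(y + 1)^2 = y^3 - y^2 - 5*y - 3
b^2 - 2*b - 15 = (b - 5)*(b + 3)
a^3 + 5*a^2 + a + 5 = (a + 5)*(a - I)*(a + I)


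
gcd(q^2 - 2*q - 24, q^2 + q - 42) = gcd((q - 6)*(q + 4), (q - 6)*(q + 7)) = q - 6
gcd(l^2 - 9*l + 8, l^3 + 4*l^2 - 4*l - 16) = 1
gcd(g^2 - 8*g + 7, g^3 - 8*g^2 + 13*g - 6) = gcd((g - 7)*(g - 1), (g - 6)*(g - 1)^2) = g - 1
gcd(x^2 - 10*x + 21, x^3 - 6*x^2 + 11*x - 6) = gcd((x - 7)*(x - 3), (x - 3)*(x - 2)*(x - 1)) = x - 3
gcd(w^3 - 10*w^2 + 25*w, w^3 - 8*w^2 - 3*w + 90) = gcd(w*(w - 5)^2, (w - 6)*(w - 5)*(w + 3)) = w - 5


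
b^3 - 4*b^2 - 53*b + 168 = (b - 8)*(b - 3)*(b + 7)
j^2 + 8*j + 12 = (j + 2)*(j + 6)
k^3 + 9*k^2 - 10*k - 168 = (k - 4)*(k + 6)*(k + 7)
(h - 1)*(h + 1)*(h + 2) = h^3 + 2*h^2 - h - 2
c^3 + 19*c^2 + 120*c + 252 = (c + 6)^2*(c + 7)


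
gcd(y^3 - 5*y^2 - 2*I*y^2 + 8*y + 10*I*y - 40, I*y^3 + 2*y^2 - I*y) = 1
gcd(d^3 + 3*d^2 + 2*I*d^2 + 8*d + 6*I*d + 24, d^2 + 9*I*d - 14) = 1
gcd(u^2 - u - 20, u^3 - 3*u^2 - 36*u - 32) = u + 4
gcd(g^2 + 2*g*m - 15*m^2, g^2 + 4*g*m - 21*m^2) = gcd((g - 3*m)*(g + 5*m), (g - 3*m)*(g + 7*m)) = g - 3*m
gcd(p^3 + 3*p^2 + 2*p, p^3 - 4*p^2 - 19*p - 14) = p^2 + 3*p + 2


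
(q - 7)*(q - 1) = q^2 - 8*q + 7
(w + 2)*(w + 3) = w^2 + 5*w + 6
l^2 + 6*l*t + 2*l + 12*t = (l + 2)*(l + 6*t)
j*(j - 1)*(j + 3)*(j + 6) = j^4 + 8*j^3 + 9*j^2 - 18*j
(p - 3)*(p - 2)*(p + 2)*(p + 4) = p^4 + p^3 - 16*p^2 - 4*p + 48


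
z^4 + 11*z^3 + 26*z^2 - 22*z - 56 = (z + 4)*(z + 7)*(z - sqrt(2))*(z + sqrt(2))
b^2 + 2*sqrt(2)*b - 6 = (b - sqrt(2))*(b + 3*sqrt(2))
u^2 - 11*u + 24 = (u - 8)*(u - 3)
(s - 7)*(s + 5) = s^2 - 2*s - 35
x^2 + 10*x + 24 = (x + 4)*(x + 6)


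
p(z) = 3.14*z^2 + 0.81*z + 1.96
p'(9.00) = 57.33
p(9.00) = 263.59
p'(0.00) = 0.81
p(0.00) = 1.96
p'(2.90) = 19.02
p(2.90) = 30.72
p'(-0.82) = -4.34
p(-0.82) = 3.41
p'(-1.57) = -9.05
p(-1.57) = 8.43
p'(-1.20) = -6.73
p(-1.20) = 5.51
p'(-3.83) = -23.24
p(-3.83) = 44.92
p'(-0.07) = 0.37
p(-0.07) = 1.92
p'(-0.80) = -4.21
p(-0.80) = 3.32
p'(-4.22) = -25.69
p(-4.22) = 54.46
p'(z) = 6.28*z + 0.81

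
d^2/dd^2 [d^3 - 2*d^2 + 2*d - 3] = 6*d - 4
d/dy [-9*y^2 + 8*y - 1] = 8 - 18*y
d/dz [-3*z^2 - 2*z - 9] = -6*z - 2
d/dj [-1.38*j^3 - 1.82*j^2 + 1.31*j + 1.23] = -4.14*j^2 - 3.64*j + 1.31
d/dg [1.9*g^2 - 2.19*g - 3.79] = 3.8*g - 2.19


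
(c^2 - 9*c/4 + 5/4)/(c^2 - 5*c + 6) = (4*c^2 - 9*c + 5)/(4*(c^2 - 5*c + 6))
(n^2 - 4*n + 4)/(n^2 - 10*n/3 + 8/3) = 3*(n - 2)/(3*n - 4)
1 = 1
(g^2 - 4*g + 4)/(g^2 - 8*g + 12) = (g - 2)/(g - 6)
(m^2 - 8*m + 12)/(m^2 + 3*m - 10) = (m - 6)/(m + 5)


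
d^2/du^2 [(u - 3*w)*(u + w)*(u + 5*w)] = 6*u + 6*w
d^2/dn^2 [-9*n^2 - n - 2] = -18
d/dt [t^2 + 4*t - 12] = 2*t + 4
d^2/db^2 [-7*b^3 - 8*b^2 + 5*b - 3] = -42*b - 16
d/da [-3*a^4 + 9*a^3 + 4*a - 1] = -12*a^3 + 27*a^2 + 4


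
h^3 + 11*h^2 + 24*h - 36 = (h - 1)*(h + 6)^2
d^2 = d^2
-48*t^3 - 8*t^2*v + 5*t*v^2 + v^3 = (-3*t + v)*(4*t + v)^2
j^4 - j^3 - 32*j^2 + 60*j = j*(j - 5)*(j - 2)*(j + 6)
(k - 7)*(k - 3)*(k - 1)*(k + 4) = k^4 - 7*k^3 - 13*k^2 + 103*k - 84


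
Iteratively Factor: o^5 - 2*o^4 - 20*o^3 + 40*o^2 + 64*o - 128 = (o - 2)*(o^4 - 20*o^2 + 64) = (o - 2)*(o + 2)*(o^3 - 2*o^2 - 16*o + 32) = (o - 4)*(o - 2)*(o + 2)*(o^2 + 2*o - 8) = (o - 4)*(o - 2)^2*(o + 2)*(o + 4)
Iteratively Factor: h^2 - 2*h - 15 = (h + 3)*(h - 5)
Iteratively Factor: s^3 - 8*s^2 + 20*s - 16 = (s - 4)*(s^2 - 4*s + 4) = (s - 4)*(s - 2)*(s - 2)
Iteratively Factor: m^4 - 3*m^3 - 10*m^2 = (m - 5)*(m^3 + 2*m^2) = m*(m - 5)*(m^2 + 2*m) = m*(m - 5)*(m + 2)*(m)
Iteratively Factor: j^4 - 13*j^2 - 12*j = (j - 4)*(j^3 + 4*j^2 + 3*j) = (j - 4)*(j + 1)*(j^2 + 3*j) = (j - 4)*(j + 1)*(j + 3)*(j)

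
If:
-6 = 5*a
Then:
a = -6/5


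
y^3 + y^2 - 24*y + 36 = (y - 3)*(y - 2)*(y + 6)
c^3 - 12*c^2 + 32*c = c*(c - 8)*(c - 4)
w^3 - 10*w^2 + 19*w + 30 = (w - 6)*(w - 5)*(w + 1)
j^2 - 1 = (j - 1)*(j + 1)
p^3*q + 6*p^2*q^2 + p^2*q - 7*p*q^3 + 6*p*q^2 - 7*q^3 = (p - q)*(p + 7*q)*(p*q + q)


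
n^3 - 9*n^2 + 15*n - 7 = (n - 7)*(n - 1)^2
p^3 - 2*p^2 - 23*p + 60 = (p - 4)*(p - 3)*(p + 5)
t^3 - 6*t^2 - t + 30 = (t - 5)*(t - 3)*(t + 2)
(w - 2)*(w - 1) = w^2 - 3*w + 2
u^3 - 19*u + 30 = (u - 3)*(u - 2)*(u + 5)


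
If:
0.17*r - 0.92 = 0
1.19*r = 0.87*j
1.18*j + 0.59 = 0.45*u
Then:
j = 7.40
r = 5.41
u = 20.72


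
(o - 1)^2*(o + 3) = o^3 + o^2 - 5*o + 3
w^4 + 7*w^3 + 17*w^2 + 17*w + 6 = (w + 1)^2*(w + 2)*(w + 3)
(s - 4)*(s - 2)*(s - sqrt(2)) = s^3 - 6*s^2 - sqrt(2)*s^2 + 8*s + 6*sqrt(2)*s - 8*sqrt(2)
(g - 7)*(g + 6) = g^2 - g - 42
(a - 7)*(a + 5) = a^2 - 2*a - 35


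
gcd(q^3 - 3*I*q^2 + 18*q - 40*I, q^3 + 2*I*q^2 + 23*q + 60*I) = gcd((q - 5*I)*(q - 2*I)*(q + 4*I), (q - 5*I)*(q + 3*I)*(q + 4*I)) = q^2 - I*q + 20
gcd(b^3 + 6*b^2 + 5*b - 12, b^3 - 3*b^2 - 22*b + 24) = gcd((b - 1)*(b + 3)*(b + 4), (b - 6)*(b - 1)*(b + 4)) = b^2 + 3*b - 4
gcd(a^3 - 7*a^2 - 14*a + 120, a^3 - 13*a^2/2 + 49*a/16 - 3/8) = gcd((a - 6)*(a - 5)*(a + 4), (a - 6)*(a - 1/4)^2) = a - 6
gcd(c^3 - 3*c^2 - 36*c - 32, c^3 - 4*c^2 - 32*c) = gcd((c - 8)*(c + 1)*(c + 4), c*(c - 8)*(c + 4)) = c^2 - 4*c - 32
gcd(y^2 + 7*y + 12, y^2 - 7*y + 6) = 1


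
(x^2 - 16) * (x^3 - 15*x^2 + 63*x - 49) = x^5 - 15*x^4 + 47*x^3 + 191*x^2 - 1008*x + 784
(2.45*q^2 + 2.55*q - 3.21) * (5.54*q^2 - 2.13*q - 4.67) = 13.573*q^4 + 8.9085*q^3 - 34.6564*q^2 - 5.0712*q + 14.9907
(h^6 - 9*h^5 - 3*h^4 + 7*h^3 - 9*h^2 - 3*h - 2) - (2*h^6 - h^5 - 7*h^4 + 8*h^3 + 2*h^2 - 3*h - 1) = -h^6 - 8*h^5 + 4*h^4 - h^3 - 11*h^2 - 1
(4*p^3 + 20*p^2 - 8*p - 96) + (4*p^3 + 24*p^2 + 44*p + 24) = 8*p^3 + 44*p^2 + 36*p - 72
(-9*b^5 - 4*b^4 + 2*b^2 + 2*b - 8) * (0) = 0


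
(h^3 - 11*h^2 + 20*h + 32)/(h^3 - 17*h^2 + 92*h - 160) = (h + 1)/(h - 5)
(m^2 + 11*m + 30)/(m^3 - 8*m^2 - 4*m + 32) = (m^2 + 11*m + 30)/(m^3 - 8*m^2 - 4*m + 32)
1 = 1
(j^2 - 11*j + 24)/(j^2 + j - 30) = (j^2 - 11*j + 24)/(j^2 + j - 30)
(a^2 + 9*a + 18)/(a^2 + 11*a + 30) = (a + 3)/(a + 5)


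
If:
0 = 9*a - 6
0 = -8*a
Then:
No Solution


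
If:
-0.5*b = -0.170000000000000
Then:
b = 0.34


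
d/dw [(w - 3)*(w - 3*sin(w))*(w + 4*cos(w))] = (3 - w)*(w - 3*sin(w))*(4*sin(w) - 1) + (3 - w)*(w + 4*cos(w))*(3*cos(w) - 1) + (w - 3*sin(w))*(w + 4*cos(w))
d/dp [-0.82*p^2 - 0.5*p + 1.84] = -1.64*p - 0.5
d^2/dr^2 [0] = 0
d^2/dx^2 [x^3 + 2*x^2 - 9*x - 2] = 6*x + 4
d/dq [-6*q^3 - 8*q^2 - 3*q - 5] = -18*q^2 - 16*q - 3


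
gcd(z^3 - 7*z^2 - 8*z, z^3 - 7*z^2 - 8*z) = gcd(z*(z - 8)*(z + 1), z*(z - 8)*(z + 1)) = z^3 - 7*z^2 - 8*z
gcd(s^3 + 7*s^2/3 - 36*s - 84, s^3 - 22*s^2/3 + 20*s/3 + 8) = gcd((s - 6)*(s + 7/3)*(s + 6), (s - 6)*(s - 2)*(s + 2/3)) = s - 6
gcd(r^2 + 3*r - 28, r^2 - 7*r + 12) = r - 4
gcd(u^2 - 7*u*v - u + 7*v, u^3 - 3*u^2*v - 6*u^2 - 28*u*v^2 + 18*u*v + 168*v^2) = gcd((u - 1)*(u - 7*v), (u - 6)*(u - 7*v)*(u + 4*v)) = u - 7*v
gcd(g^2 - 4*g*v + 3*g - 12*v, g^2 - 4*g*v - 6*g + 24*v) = -g + 4*v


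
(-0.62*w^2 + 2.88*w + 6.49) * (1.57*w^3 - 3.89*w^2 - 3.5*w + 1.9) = -0.9734*w^5 + 6.9334*w^4 + 1.1561*w^3 - 36.5041*w^2 - 17.243*w + 12.331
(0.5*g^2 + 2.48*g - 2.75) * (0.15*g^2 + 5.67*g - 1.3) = 0.075*g^4 + 3.207*g^3 + 12.9991*g^2 - 18.8165*g + 3.575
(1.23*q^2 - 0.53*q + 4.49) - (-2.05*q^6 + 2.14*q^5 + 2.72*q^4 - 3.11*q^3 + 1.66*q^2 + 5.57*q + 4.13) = 2.05*q^6 - 2.14*q^5 - 2.72*q^4 + 3.11*q^3 - 0.43*q^2 - 6.1*q + 0.36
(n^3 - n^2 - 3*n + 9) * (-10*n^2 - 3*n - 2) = -10*n^5 + 7*n^4 + 31*n^3 - 79*n^2 - 21*n - 18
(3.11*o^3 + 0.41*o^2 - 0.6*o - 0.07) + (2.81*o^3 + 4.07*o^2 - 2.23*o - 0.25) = 5.92*o^3 + 4.48*o^2 - 2.83*o - 0.32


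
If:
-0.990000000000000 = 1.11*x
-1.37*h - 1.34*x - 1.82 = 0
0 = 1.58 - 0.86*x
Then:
No Solution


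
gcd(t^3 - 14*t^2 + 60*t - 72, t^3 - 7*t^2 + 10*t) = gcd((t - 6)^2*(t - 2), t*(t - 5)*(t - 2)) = t - 2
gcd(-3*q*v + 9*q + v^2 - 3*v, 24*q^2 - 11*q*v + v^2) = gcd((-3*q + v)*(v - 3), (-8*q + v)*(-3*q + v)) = 3*q - v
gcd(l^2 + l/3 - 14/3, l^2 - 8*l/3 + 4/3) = l - 2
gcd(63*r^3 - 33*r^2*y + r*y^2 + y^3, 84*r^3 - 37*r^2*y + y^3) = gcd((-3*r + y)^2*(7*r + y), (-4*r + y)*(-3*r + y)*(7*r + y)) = -21*r^2 + 4*r*y + y^2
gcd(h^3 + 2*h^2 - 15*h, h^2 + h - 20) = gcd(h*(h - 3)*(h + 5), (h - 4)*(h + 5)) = h + 5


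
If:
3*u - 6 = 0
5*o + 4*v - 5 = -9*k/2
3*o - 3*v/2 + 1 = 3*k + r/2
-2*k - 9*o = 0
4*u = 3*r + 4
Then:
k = -74/115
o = 148/1035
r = 4/3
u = 2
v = 1858/1035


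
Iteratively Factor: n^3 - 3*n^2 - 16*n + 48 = (n + 4)*(n^2 - 7*n + 12) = (n - 4)*(n + 4)*(n - 3)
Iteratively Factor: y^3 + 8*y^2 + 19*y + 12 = (y + 3)*(y^2 + 5*y + 4) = (y + 3)*(y + 4)*(y + 1)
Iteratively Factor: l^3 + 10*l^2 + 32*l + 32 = (l + 2)*(l^2 + 8*l + 16) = (l + 2)*(l + 4)*(l + 4)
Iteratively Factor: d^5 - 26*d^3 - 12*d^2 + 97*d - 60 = (d - 1)*(d^4 + d^3 - 25*d^2 - 37*d + 60) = (d - 1)^2*(d^3 + 2*d^2 - 23*d - 60) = (d - 1)^2*(d + 3)*(d^2 - d - 20) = (d - 1)^2*(d + 3)*(d + 4)*(d - 5)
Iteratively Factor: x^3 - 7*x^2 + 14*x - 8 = (x - 4)*(x^2 - 3*x + 2) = (x - 4)*(x - 2)*(x - 1)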